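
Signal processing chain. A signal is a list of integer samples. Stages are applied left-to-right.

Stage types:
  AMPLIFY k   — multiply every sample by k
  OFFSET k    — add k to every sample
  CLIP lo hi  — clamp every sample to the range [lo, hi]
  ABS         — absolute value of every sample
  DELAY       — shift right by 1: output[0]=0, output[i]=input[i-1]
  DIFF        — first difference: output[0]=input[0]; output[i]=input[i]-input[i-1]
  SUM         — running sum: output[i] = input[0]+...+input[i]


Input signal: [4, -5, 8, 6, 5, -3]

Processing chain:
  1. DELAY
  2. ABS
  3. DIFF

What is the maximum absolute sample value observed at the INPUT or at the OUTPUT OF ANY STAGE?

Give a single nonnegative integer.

Input: [4, -5, 8, 6, 5, -3] (max |s|=8)
Stage 1 (DELAY): [0, 4, -5, 8, 6, 5] = [0, 4, -5, 8, 6, 5] -> [0, 4, -5, 8, 6, 5] (max |s|=8)
Stage 2 (ABS): |0|=0, |4|=4, |-5|=5, |8|=8, |6|=6, |5|=5 -> [0, 4, 5, 8, 6, 5] (max |s|=8)
Stage 3 (DIFF): s[0]=0, 4-0=4, 5-4=1, 8-5=3, 6-8=-2, 5-6=-1 -> [0, 4, 1, 3, -2, -1] (max |s|=4)
Overall max amplitude: 8

Answer: 8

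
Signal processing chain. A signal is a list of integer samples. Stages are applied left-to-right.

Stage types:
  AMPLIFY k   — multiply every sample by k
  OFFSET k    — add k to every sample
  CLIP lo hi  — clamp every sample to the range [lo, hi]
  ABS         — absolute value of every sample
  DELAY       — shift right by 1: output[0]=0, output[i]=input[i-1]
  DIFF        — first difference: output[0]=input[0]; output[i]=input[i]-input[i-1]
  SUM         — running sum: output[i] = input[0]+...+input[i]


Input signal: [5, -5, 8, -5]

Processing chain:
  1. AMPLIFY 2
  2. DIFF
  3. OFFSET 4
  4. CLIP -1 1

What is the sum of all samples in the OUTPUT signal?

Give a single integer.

Input: [5, -5, 8, -5]
Stage 1 (AMPLIFY 2): 5*2=10, -5*2=-10, 8*2=16, -5*2=-10 -> [10, -10, 16, -10]
Stage 2 (DIFF): s[0]=10, -10-10=-20, 16--10=26, -10-16=-26 -> [10, -20, 26, -26]
Stage 3 (OFFSET 4): 10+4=14, -20+4=-16, 26+4=30, -26+4=-22 -> [14, -16, 30, -22]
Stage 4 (CLIP -1 1): clip(14,-1,1)=1, clip(-16,-1,1)=-1, clip(30,-1,1)=1, clip(-22,-1,1)=-1 -> [1, -1, 1, -1]
Output sum: 0

Answer: 0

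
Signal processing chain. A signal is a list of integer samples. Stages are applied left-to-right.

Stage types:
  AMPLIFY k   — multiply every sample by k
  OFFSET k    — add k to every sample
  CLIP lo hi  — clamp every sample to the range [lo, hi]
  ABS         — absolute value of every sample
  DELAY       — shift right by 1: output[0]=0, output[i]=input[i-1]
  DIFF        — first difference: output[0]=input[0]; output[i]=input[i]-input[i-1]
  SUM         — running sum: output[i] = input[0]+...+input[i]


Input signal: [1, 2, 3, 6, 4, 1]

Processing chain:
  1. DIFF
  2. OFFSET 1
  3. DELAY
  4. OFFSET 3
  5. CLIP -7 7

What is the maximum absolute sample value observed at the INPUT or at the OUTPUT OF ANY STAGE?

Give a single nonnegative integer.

Input: [1, 2, 3, 6, 4, 1] (max |s|=6)
Stage 1 (DIFF): s[0]=1, 2-1=1, 3-2=1, 6-3=3, 4-6=-2, 1-4=-3 -> [1, 1, 1, 3, -2, -3] (max |s|=3)
Stage 2 (OFFSET 1): 1+1=2, 1+1=2, 1+1=2, 3+1=4, -2+1=-1, -3+1=-2 -> [2, 2, 2, 4, -1, -2] (max |s|=4)
Stage 3 (DELAY): [0, 2, 2, 2, 4, -1] = [0, 2, 2, 2, 4, -1] -> [0, 2, 2, 2, 4, -1] (max |s|=4)
Stage 4 (OFFSET 3): 0+3=3, 2+3=5, 2+3=5, 2+3=5, 4+3=7, -1+3=2 -> [3, 5, 5, 5, 7, 2] (max |s|=7)
Stage 5 (CLIP -7 7): clip(3,-7,7)=3, clip(5,-7,7)=5, clip(5,-7,7)=5, clip(5,-7,7)=5, clip(7,-7,7)=7, clip(2,-7,7)=2 -> [3, 5, 5, 5, 7, 2] (max |s|=7)
Overall max amplitude: 7

Answer: 7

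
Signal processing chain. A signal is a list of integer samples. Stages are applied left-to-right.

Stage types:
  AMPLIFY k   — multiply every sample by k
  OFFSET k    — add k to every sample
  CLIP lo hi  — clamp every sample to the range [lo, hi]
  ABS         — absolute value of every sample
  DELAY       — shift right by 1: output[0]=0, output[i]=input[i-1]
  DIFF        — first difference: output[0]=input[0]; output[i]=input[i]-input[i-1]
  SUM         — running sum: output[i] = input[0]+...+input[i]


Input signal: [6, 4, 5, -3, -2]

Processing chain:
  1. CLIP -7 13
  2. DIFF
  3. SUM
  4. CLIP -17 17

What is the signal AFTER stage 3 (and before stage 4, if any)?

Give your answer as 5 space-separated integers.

Input: [6, 4, 5, -3, -2]
Stage 1 (CLIP -7 13): clip(6,-7,13)=6, clip(4,-7,13)=4, clip(5,-7,13)=5, clip(-3,-7,13)=-3, clip(-2,-7,13)=-2 -> [6, 4, 5, -3, -2]
Stage 2 (DIFF): s[0]=6, 4-6=-2, 5-4=1, -3-5=-8, -2--3=1 -> [6, -2, 1, -8, 1]
Stage 3 (SUM): sum[0..0]=6, sum[0..1]=4, sum[0..2]=5, sum[0..3]=-3, sum[0..4]=-2 -> [6, 4, 5, -3, -2]

Answer: 6 4 5 -3 -2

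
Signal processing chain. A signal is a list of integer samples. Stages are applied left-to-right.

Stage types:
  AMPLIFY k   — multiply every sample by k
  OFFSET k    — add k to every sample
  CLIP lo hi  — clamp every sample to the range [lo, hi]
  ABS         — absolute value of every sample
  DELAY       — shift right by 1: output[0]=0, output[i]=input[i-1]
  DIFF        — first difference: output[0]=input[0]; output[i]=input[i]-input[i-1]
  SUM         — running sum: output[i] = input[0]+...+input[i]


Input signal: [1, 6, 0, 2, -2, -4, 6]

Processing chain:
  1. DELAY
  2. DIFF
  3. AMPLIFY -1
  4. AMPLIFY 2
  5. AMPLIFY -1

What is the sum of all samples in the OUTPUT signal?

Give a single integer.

Input: [1, 6, 0, 2, -2, -4, 6]
Stage 1 (DELAY): [0, 1, 6, 0, 2, -2, -4] = [0, 1, 6, 0, 2, -2, -4] -> [0, 1, 6, 0, 2, -2, -4]
Stage 2 (DIFF): s[0]=0, 1-0=1, 6-1=5, 0-6=-6, 2-0=2, -2-2=-4, -4--2=-2 -> [0, 1, 5, -6, 2, -4, -2]
Stage 3 (AMPLIFY -1): 0*-1=0, 1*-1=-1, 5*-1=-5, -6*-1=6, 2*-1=-2, -4*-1=4, -2*-1=2 -> [0, -1, -5, 6, -2, 4, 2]
Stage 4 (AMPLIFY 2): 0*2=0, -1*2=-2, -5*2=-10, 6*2=12, -2*2=-4, 4*2=8, 2*2=4 -> [0, -2, -10, 12, -4, 8, 4]
Stage 5 (AMPLIFY -1): 0*-1=0, -2*-1=2, -10*-1=10, 12*-1=-12, -4*-1=4, 8*-1=-8, 4*-1=-4 -> [0, 2, 10, -12, 4, -8, -4]
Output sum: -8

Answer: -8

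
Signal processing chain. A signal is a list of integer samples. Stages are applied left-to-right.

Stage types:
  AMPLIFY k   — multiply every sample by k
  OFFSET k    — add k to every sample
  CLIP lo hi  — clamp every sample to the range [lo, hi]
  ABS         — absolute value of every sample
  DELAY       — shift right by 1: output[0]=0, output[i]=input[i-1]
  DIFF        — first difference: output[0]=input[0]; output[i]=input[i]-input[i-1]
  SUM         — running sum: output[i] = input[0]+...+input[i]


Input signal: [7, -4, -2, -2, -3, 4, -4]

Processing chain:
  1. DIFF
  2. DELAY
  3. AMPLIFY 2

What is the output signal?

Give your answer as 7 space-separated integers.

Answer: 0 14 -22 4 0 -2 14

Derivation:
Input: [7, -4, -2, -2, -3, 4, -4]
Stage 1 (DIFF): s[0]=7, -4-7=-11, -2--4=2, -2--2=0, -3--2=-1, 4--3=7, -4-4=-8 -> [7, -11, 2, 0, -1, 7, -8]
Stage 2 (DELAY): [0, 7, -11, 2, 0, -1, 7] = [0, 7, -11, 2, 0, -1, 7] -> [0, 7, -11, 2, 0, -1, 7]
Stage 3 (AMPLIFY 2): 0*2=0, 7*2=14, -11*2=-22, 2*2=4, 0*2=0, -1*2=-2, 7*2=14 -> [0, 14, -22, 4, 0, -2, 14]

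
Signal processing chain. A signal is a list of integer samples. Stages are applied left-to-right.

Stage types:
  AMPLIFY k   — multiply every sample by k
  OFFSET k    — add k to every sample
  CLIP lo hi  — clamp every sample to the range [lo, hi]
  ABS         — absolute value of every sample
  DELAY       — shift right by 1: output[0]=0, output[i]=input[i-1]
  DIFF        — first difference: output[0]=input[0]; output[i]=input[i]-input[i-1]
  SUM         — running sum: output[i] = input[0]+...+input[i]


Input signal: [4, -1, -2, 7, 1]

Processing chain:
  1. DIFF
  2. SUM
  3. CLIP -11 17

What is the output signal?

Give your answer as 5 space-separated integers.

Answer: 4 -1 -2 7 1

Derivation:
Input: [4, -1, -2, 7, 1]
Stage 1 (DIFF): s[0]=4, -1-4=-5, -2--1=-1, 7--2=9, 1-7=-6 -> [4, -5, -1, 9, -6]
Stage 2 (SUM): sum[0..0]=4, sum[0..1]=-1, sum[0..2]=-2, sum[0..3]=7, sum[0..4]=1 -> [4, -1, -2, 7, 1]
Stage 3 (CLIP -11 17): clip(4,-11,17)=4, clip(-1,-11,17)=-1, clip(-2,-11,17)=-2, clip(7,-11,17)=7, clip(1,-11,17)=1 -> [4, -1, -2, 7, 1]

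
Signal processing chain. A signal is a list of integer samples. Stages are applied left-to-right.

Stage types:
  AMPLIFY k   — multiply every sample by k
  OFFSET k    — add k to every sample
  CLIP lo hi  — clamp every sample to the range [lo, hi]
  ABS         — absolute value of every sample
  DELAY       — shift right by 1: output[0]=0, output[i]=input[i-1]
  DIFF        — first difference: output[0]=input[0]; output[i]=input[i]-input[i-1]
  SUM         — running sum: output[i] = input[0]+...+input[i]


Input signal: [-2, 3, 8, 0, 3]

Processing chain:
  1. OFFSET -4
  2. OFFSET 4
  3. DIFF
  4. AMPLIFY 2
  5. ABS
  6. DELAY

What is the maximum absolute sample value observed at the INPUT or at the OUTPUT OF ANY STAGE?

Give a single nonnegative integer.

Answer: 16

Derivation:
Input: [-2, 3, 8, 0, 3] (max |s|=8)
Stage 1 (OFFSET -4): -2+-4=-6, 3+-4=-1, 8+-4=4, 0+-4=-4, 3+-4=-1 -> [-6, -1, 4, -4, -1] (max |s|=6)
Stage 2 (OFFSET 4): -6+4=-2, -1+4=3, 4+4=8, -4+4=0, -1+4=3 -> [-2, 3, 8, 0, 3] (max |s|=8)
Stage 3 (DIFF): s[0]=-2, 3--2=5, 8-3=5, 0-8=-8, 3-0=3 -> [-2, 5, 5, -8, 3] (max |s|=8)
Stage 4 (AMPLIFY 2): -2*2=-4, 5*2=10, 5*2=10, -8*2=-16, 3*2=6 -> [-4, 10, 10, -16, 6] (max |s|=16)
Stage 5 (ABS): |-4|=4, |10|=10, |10|=10, |-16|=16, |6|=6 -> [4, 10, 10, 16, 6] (max |s|=16)
Stage 6 (DELAY): [0, 4, 10, 10, 16] = [0, 4, 10, 10, 16] -> [0, 4, 10, 10, 16] (max |s|=16)
Overall max amplitude: 16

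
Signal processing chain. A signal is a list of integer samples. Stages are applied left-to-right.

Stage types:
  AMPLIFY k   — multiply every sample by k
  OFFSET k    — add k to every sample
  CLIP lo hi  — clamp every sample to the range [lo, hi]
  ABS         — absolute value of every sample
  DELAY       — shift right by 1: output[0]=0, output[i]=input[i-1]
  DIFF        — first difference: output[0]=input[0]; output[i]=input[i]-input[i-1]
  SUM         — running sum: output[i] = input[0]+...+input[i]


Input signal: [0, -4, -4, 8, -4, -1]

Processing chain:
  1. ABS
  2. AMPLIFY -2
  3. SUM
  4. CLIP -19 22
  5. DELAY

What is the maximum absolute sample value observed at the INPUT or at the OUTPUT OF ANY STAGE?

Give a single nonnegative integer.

Answer: 42

Derivation:
Input: [0, -4, -4, 8, -4, -1] (max |s|=8)
Stage 1 (ABS): |0|=0, |-4|=4, |-4|=4, |8|=8, |-4|=4, |-1|=1 -> [0, 4, 4, 8, 4, 1] (max |s|=8)
Stage 2 (AMPLIFY -2): 0*-2=0, 4*-2=-8, 4*-2=-8, 8*-2=-16, 4*-2=-8, 1*-2=-2 -> [0, -8, -8, -16, -8, -2] (max |s|=16)
Stage 3 (SUM): sum[0..0]=0, sum[0..1]=-8, sum[0..2]=-16, sum[0..3]=-32, sum[0..4]=-40, sum[0..5]=-42 -> [0, -8, -16, -32, -40, -42] (max |s|=42)
Stage 4 (CLIP -19 22): clip(0,-19,22)=0, clip(-8,-19,22)=-8, clip(-16,-19,22)=-16, clip(-32,-19,22)=-19, clip(-40,-19,22)=-19, clip(-42,-19,22)=-19 -> [0, -8, -16, -19, -19, -19] (max |s|=19)
Stage 5 (DELAY): [0, 0, -8, -16, -19, -19] = [0, 0, -8, -16, -19, -19] -> [0, 0, -8, -16, -19, -19] (max |s|=19)
Overall max amplitude: 42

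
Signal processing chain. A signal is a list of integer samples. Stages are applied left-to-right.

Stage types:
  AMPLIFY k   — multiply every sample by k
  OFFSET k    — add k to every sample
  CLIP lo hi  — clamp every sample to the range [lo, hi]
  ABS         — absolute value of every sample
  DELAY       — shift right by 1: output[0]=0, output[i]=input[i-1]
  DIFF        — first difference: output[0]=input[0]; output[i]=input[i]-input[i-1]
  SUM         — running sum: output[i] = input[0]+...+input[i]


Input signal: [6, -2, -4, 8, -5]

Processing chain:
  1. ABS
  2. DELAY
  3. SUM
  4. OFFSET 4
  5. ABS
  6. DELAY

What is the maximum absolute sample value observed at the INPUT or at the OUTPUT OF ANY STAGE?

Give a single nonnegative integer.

Input: [6, -2, -4, 8, -5] (max |s|=8)
Stage 1 (ABS): |6|=6, |-2|=2, |-4|=4, |8|=8, |-5|=5 -> [6, 2, 4, 8, 5] (max |s|=8)
Stage 2 (DELAY): [0, 6, 2, 4, 8] = [0, 6, 2, 4, 8] -> [0, 6, 2, 4, 8] (max |s|=8)
Stage 3 (SUM): sum[0..0]=0, sum[0..1]=6, sum[0..2]=8, sum[0..3]=12, sum[0..4]=20 -> [0, 6, 8, 12, 20] (max |s|=20)
Stage 4 (OFFSET 4): 0+4=4, 6+4=10, 8+4=12, 12+4=16, 20+4=24 -> [4, 10, 12, 16, 24] (max |s|=24)
Stage 5 (ABS): |4|=4, |10|=10, |12|=12, |16|=16, |24|=24 -> [4, 10, 12, 16, 24] (max |s|=24)
Stage 6 (DELAY): [0, 4, 10, 12, 16] = [0, 4, 10, 12, 16] -> [0, 4, 10, 12, 16] (max |s|=16)
Overall max amplitude: 24

Answer: 24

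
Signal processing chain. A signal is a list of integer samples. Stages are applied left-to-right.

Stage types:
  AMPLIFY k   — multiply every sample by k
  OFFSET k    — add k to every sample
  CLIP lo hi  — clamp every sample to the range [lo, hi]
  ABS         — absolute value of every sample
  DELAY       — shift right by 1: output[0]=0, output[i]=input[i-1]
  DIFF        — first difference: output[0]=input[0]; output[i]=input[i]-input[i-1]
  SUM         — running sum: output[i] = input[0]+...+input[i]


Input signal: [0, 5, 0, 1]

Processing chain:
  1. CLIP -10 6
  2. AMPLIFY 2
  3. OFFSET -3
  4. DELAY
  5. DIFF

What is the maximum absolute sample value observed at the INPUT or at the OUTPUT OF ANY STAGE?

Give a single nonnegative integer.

Input: [0, 5, 0, 1] (max |s|=5)
Stage 1 (CLIP -10 6): clip(0,-10,6)=0, clip(5,-10,6)=5, clip(0,-10,6)=0, clip(1,-10,6)=1 -> [0, 5, 0, 1] (max |s|=5)
Stage 2 (AMPLIFY 2): 0*2=0, 5*2=10, 0*2=0, 1*2=2 -> [0, 10, 0, 2] (max |s|=10)
Stage 3 (OFFSET -3): 0+-3=-3, 10+-3=7, 0+-3=-3, 2+-3=-1 -> [-3, 7, -3, -1] (max |s|=7)
Stage 4 (DELAY): [0, -3, 7, -3] = [0, -3, 7, -3] -> [0, -3, 7, -3] (max |s|=7)
Stage 5 (DIFF): s[0]=0, -3-0=-3, 7--3=10, -3-7=-10 -> [0, -3, 10, -10] (max |s|=10)
Overall max amplitude: 10

Answer: 10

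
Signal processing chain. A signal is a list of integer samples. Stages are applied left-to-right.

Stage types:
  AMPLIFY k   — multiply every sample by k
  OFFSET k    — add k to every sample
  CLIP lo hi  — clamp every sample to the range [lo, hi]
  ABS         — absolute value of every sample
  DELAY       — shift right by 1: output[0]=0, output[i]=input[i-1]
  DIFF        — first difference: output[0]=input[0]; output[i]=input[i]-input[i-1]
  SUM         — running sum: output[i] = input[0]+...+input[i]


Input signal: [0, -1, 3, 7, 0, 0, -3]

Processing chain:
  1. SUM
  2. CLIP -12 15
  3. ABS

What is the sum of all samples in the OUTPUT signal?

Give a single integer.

Answer: 36

Derivation:
Input: [0, -1, 3, 7, 0, 0, -3]
Stage 1 (SUM): sum[0..0]=0, sum[0..1]=-1, sum[0..2]=2, sum[0..3]=9, sum[0..4]=9, sum[0..5]=9, sum[0..6]=6 -> [0, -1, 2, 9, 9, 9, 6]
Stage 2 (CLIP -12 15): clip(0,-12,15)=0, clip(-1,-12,15)=-1, clip(2,-12,15)=2, clip(9,-12,15)=9, clip(9,-12,15)=9, clip(9,-12,15)=9, clip(6,-12,15)=6 -> [0, -1, 2, 9, 9, 9, 6]
Stage 3 (ABS): |0|=0, |-1|=1, |2|=2, |9|=9, |9|=9, |9|=9, |6|=6 -> [0, 1, 2, 9, 9, 9, 6]
Output sum: 36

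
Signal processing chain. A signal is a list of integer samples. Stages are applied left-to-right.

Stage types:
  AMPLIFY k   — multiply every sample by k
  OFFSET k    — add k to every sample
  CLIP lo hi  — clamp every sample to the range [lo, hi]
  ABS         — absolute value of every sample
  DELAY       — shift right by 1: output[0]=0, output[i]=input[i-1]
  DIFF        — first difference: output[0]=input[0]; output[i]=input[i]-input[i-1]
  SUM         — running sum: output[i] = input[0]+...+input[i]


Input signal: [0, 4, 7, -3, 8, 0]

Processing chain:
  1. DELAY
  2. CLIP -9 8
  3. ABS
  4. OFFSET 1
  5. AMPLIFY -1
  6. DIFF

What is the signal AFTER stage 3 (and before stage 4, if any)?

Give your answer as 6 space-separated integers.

Input: [0, 4, 7, -3, 8, 0]
Stage 1 (DELAY): [0, 0, 4, 7, -3, 8] = [0, 0, 4, 7, -3, 8] -> [0, 0, 4, 7, -3, 8]
Stage 2 (CLIP -9 8): clip(0,-9,8)=0, clip(0,-9,8)=0, clip(4,-9,8)=4, clip(7,-9,8)=7, clip(-3,-9,8)=-3, clip(8,-9,8)=8 -> [0, 0, 4, 7, -3, 8]
Stage 3 (ABS): |0|=0, |0|=0, |4|=4, |7|=7, |-3|=3, |8|=8 -> [0, 0, 4, 7, 3, 8]

Answer: 0 0 4 7 3 8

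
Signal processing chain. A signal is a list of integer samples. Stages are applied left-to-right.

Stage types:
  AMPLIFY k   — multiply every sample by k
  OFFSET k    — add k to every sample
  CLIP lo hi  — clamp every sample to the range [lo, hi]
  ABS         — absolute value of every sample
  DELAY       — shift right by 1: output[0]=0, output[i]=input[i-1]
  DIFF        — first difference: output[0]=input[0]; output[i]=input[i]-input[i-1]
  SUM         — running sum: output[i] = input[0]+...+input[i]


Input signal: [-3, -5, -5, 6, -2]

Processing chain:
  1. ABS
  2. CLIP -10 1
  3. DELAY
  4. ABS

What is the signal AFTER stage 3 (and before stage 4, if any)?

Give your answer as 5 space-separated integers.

Answer: 0 1 1 1 1

Derivation:
Input: [-3, -5, -5, 6, -2]
Stage 1 (ABS): |-3|=3, |-5|=5, |-5|=5, |6|=6, |-2|=2 -> [3, 5, 5, 6, 2]
Stage 2 (CLIP -10 1): clip(3,-10,1)=1, clip(5,-10,1)=1, clip(5,-10,1)=1, clip(6,-10,1)=1, clip(2,-10,1)=1 -> [1, 1, 1, 1, 1]
Stage 3 (DELAY): [0, 1, 1, 1, 1] = [0, 1, 1, 1, 1] -> [0, 1, 1, 1, 1]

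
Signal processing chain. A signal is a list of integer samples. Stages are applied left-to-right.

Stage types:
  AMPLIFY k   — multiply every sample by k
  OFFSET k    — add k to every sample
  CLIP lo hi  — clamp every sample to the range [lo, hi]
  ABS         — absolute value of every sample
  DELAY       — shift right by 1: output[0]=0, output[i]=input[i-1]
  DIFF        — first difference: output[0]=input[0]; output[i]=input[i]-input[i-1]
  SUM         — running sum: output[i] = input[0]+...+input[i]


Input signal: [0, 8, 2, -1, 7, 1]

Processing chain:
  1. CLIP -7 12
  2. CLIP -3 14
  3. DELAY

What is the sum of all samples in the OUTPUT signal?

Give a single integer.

Input: [0, 8, 2, -1, 7, 1]
Stage 1 (CLIP -7 12): clip(0,-7,12)=0, clip(8,-7,12)=8, clip(2,-7,12)=2, clip(-1,-7,12)=-1, clip(7,-7,12)=7, clip(1,-7,12)=1 -> [0, 8, 2, -1, 7, 1]
Stage 2 (CLIP -3 14): clip(0,-3,14)=0, clip(8,-3,14)=8, clip(2,-3,14)=2, clip(-1,-3,14)=-1, clip(7,-3,14)=7, clip(1,-3,14)=1 -> [0, 8, 2, -1, 7, 1]
Stage 3 (DELAY): [0, 0, 8, 2, -1, 7] = [0, 0, 8, 2, -1, 7] -> [0, 0, 8, 2, -1, 7]
Output sum: 16

Answer: 16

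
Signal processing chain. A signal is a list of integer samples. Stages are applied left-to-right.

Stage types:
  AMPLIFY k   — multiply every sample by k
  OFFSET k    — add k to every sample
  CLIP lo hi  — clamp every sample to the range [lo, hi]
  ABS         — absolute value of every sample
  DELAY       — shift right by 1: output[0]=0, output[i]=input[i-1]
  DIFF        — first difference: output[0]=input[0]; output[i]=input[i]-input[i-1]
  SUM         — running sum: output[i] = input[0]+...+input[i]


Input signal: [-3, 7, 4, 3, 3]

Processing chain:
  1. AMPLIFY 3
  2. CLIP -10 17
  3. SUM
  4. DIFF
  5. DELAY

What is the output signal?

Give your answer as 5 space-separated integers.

Answer: 0 -9 17 12 9

Derivation:
Input: [-3, 7, 4, 3, 3]
Stage 1 (AMPLIFY 3): -3*3=-9, 7*3=21, 4*3=12, 3*3=9, 3*3=9 -> [-9, 21, 12, 9, 9]
Stage 2 (CLIP -10 17): clip(-9,-10,17)=-9, clip(21,-10,17)=17, clip(12,-10,17)=12, clip(9,-10,17)=9, clip(9,-10,17)=9 -> [-9, 17, 12, 9, 9]
Stage 3 (SUM): sum[0..0]=-9, sum[0..1]=8, sum[0..2]=20, sum[0..3]=29, sum[0..4]=38 -> [-9, 8, 20, 29, 38]
Stage 4 (DIFF): s[0]=-9, 8--9=17, 20-8=12, 29-20=9, 38-29=9 -> [-9, 17, 12, 9, 9]
Stage 5 (DELAY): [0, -9, 17, 12, 9] = [0, -9, 17, 12, 9] -> [0, -9, 17, 12, 9]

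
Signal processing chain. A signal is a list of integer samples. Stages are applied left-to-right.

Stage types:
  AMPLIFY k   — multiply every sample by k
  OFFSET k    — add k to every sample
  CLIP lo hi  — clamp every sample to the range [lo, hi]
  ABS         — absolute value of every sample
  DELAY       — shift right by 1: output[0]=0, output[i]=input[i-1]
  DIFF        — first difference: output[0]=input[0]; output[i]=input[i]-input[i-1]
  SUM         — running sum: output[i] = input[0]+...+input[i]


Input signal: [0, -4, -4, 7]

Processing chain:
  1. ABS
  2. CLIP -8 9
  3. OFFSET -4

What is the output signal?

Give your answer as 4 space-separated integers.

Answer: -4 0 0 3

Derivation:
Input: [0, -4, -4, 7]
Stage 1 (ABS): |0|=0, |-4|=4, |-4|=4, |7|=7 -> [0, 4, 4, 7]
Stage 2 (CLIP -8 9): clip(0,-8,9)=0, clip(4,-8,9)=4, clip(4,-8,9)=4, clip(7,-8,9)=7 -> [0, 4, 4, 7]
Stage 3 (OFFSET -4): 0+-4=-4, 4+-4=0, 4+-4=0, 7+-4=3 -> [-4, 0, 0, 3]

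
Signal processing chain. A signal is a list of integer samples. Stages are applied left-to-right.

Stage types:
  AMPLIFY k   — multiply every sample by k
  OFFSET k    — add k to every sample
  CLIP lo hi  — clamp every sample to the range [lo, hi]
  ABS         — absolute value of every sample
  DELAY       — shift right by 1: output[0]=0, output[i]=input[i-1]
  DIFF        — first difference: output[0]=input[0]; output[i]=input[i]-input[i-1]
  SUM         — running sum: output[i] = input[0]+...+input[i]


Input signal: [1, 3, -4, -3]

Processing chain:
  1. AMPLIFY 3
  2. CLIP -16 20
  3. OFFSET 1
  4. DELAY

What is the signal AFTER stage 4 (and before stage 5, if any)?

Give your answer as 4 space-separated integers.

Input: [1, 3, -4, -3]
Stage 1 (AMPLIFY 3): 1*3=3, 3*3=9, -4*3=-12, -3*3=-9 -> [3, 9, -12, -9]
Stage 2 (CLIP -16 20): clip(3,-16,20)=3, clip(9,-16,20)=9, clip(-12,-16,20)=-12, clip(-9,-16,20)=-9 -> [3, 9, -12, -9]
Stage 3 (OFFSET 1): 3+1=4, 9+1=10, -12+1=-11, -9+1=-8 -> [4, 10, -11, -8]
Stage 4 (DELAY): [0, 4, 10, -11] = [0, 4, 10, -11] -> [0, 4, 10, -11]

Answer: 0 4 10 -11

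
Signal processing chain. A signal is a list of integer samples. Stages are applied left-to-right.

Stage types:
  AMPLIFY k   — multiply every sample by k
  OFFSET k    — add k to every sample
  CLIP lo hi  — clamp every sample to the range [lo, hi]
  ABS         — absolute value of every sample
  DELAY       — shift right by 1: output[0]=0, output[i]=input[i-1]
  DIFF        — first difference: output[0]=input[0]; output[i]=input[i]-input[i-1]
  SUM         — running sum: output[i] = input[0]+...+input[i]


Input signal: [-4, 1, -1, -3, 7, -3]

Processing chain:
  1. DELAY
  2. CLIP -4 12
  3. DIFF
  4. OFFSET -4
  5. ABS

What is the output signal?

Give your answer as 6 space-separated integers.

Answer: 4 8 1 6 6 6

Derivation:
Input: [-4, 1, -1, -3, 7, -3]
Stage 1 (DELAY): [0, -4, 1, -1, -3, 7] = [0, -4, 1, -1, -3, 7] -> [0, -4, 1, -1, -3, 7]
Stage 2 (CLIP -4 12): clip(0,-4,12)=0, clip(-4,-4,12)=-4, clip(1,-4,12)=1, clip(-1,-4,12)=-1, clip(-3,-4,12)=-3, clip(7,-4,12)=7 -> [0, -4, 1, -1, -3, 7]
Stage 3 (DIFF): s[0]=0, -4-0=-4, 1--4=5, -1-1=-2, -3--1=-2, 7--3=10 -> [0, -4, 5, -2, -2, 10]
Stage 4 (OFFSET -4): 0+-4=-4, -4+-4=-8, 5+-4=1, -2+-4=-6, -2+-4=-6, 10+-4=6 -> [-4, -8, 1, -6, -6, 6]
Stage 5 (ABS): |-4|=4, |-8|=8, |1|=1, |-6|=6, |-6|=6, |6|=6 -> [4, 8, 1, 6, 6, 6]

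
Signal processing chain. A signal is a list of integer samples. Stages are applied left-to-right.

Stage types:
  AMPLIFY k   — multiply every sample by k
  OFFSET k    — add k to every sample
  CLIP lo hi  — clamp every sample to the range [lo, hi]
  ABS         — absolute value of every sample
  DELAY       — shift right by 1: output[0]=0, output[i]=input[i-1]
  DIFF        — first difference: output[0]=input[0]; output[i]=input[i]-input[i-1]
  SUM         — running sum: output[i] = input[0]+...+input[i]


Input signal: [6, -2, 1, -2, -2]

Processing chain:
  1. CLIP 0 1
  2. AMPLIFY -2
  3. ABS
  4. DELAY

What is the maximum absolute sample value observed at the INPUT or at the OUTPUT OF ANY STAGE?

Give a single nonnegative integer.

Input: [6, -2, 1, -2, -2] (max |s|=6)
Stage 1 (CLIP 0 1): clip(6,0,1)=1, clip(-2,0,1)=0, clip(1,0,1)=1, clip(-2,0,1)=0, clip(-2,0,1)=0 -> [1, 0, 1, 0, 0] (max |s|=1)
Stage 2 (AMPLIFY -2): 1*-2=-2, 0*-2=0, 1*-2=-2, 0*-2=0, 0*-2=0 -> [-2, 0, -2, 0, 0] (max |s|=2)
Stage 3 (ABS): |-2|=2, |0|=0, |-2|=2, |0|=0, |0|=0 -> [2, 0, 2, 0, 0] (max |s|=2)
Stage 4 (DELAY): [0, 2, 0, 2, 0] = [0, 2, 0, 2, 0] -> [0, 2, 0, 2, 0] (max |s|=2)
Overall max amplitude: 6

Answer: 6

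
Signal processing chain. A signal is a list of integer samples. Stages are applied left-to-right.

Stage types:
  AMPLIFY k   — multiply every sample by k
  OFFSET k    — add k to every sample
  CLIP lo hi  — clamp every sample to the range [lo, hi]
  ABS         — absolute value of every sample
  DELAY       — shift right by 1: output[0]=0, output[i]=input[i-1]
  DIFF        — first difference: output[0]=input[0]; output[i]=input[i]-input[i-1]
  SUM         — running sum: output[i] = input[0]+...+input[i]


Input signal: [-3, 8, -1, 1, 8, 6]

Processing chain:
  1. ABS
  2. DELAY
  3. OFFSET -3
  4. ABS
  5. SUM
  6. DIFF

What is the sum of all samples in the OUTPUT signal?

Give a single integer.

Answer: 17

Derivation:
Input: [-3, 8, -1, 1, 8, 6]
Stage 1 (ABS): |-3|=3, |8|=8, |-1|=1, |1|=1, |8|=8, |6|=6 -> [3, 8, 1, 1, 8, 6]
Stage 2 (DELAY): [0, 3, 8, 1, 1, 8] = [0, 3, 8, 1, 1, 8] -> [0, 3, 8, 1, 1, 8]
Stage 3 (OFFSET -3): 0+-3=-3, 3+-3=0, 8+-3=5, 1+-3=-2, 1+-3=-2, 8+-3=5 -> [-3, 0, 5, -2, -2, 5]
Stage 4 (ABS): |-3|=3, |0|=0, |5|=5, |-2|=2, |-2|=2, |5|=5 -> [3, 0, 5, 2, 2, 5]
Stage 5 (SUM): sum[0..0]=3, sum[0..1]=3, sum[0..2]=8, sum[0..3]=10, sum[0..4]=12, sum[0..5]=17 -> [3, 3, 8, 10, 12, 17]
Stage 6 (DIFF): s[0]=3, 3-3=0, 8-3=5, 10-8=2, 12-10=2, 17-12=5 -> [3, 0, 5, 2, 2, 5]
Output sum: 17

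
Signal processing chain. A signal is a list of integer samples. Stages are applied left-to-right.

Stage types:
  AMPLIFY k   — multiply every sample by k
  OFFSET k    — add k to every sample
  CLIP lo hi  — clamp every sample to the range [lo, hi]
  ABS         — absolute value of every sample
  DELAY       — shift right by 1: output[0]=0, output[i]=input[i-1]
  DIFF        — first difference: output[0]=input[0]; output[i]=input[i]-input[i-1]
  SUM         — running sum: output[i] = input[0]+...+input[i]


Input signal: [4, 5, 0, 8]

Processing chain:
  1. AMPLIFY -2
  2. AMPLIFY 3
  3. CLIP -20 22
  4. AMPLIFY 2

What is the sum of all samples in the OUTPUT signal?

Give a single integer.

Input: [4, 5, 0, 8]
Stage 1 (AMPLIFY -2): 4*-2=-8, 5*-2=-10, 0*-2=0, 8*-2=-16 -> [-8, -10, 0, -16]
Stage 2 (AMPLIFY 3): -8*3=-24, -10*3=-30, 0*3=0, -16*3=-48 -> [-24, -30, 0, -48]
Stage 3 (CLIP -20 22): clip(-24,-20,22)=-20, clip(-30,-20,22)=-20, clip(0,-20,22)=0, clip(-48,-20,22)=-20 -> [-20, -20, 0, -20]
Stage 4 (AMPLIFY 2): -20*2=-40, -20*2=-40, 0*2=0, -20*2=-40 -> [-40, -40, 0, -40]
Output sum: -120

Answer: -120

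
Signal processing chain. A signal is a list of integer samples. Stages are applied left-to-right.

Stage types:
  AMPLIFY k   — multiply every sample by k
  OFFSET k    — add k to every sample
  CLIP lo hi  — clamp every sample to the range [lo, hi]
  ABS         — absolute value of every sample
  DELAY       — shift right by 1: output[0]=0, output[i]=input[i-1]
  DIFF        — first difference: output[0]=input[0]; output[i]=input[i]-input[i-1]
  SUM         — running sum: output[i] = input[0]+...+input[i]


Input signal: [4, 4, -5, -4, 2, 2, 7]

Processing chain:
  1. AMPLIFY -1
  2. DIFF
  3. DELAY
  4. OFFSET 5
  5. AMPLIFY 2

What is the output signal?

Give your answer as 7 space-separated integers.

Answer: 10 2 10 28 8 -2 10

Derivation:
Input: [4, 4, -5, -4, 2, 2, 7]
Stage 1 (AMPLIFY -1): 4*-1=-4, 4*-1=-4, -5*-1=5, -4*-1=4, 2*-1=-2, 2*-1=-2, 7*-1=-7 -> [-4, -4, 5, 4, -2, -2, -7]
Stage 2 (DIFF): s[0]=-4, -4--4=0, 5--4=9, 4-5=-1, -2-4=-6, -2--2=0, -7--2=-5 -> [-4, 0, 9, -1, -6, 0, -5]
Stage 3 (DELAY): [0, -4, 0, 9, -1, -6, 0] = [0, -4, 0, 9, -1, -6, 0] -> [0, -4, 0, 9, -1, -6, 0]
Stage 4 (OFFSET 5): 0+5=5, -4+5=1, 0+5=5, 9+5=14, -1+5=4, -6+5=-1, 0+5=5 -> [5, 1, 5, 14, 4, -1, 5]
Stage 5 (AMPLIFY 2): 5*2=10, 1*2=2, 5*2=10, 14*2=28, 4*2=8, -1*2=-2, 5*2=10 -> [10, 2, 10, 28, 8, -2, 10]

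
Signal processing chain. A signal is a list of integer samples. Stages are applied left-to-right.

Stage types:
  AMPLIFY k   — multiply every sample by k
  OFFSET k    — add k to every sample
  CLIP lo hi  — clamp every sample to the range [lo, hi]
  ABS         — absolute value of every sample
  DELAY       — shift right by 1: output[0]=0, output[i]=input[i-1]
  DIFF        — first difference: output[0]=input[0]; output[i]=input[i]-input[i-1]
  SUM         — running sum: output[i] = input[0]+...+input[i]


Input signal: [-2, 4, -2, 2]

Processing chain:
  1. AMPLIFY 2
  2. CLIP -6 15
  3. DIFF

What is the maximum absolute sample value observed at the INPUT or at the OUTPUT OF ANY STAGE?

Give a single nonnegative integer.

Input: [-2, 4, -2, 2] (max |s|=4)
Stage 1 (AMPLIFY 2): -2*2=-4, 4*2=8, -2*2=-4, 2*2=4 -> [-4, 8, -4, 4] (max |s|=8)
Stage 2 (CLIP -6 15): clip(-4,-6,15)=-4, clip(8,-6,15)=8, clip(-4,-6,15)=-4, clip(4,-6,15)=4 -> [-4, 8, -4, 4] (max |s|=8)
Stage 3 (DIFF): s[0]=-4, 8--4=12, -4-8=-12, 4--4=8 -> [-4, 12, -12, 8] (max |s|=12)
Overall max amplitude: 12

Answer: 12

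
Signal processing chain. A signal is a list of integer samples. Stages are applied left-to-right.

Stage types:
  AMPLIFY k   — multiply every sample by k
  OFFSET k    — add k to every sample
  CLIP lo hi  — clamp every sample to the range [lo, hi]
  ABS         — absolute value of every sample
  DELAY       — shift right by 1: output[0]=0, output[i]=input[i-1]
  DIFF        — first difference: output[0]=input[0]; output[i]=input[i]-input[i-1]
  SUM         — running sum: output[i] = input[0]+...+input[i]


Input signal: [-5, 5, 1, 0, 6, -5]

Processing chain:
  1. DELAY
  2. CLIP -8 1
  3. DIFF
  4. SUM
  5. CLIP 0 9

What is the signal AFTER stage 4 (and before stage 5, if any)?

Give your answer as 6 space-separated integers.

Input: [-5, 5, 1, 0, 6, -5]
Stage 1 (DELAY): [0, -5, 5, 1, 0, 6] = [0, -5, 5, 1, 0, 6] -> [0, -5, 5, 1, 0, 6]
Stage 2 (CLIP -8 1): clip(0,-8,1)=0, clip(-5,-8,1)=-5, clip(5,-8,1)=1, clip(1,-8,1)=1, clip(0,-8,1)=0, clip(6,-8,1)=1 -> [0, -5, 1, 1, 0, 1]
Stage 3 (DIFF): s[0]=0, -5-0=-5, 1--5=6, 1-1=0, 0-1=-1, 1-0=1 -> [0, -5, 6, 0, -1, 1]
Stage 4 (SUM): sum[0..0]=0, sum[0..1]=-5, sum[0..2]=1, sum[0..3]=1, sum[0..4]=0, sum[0..5]=1 -> [0, -5, 1, 1, 0, 1]

Answer: 0 -5 1 1 0 1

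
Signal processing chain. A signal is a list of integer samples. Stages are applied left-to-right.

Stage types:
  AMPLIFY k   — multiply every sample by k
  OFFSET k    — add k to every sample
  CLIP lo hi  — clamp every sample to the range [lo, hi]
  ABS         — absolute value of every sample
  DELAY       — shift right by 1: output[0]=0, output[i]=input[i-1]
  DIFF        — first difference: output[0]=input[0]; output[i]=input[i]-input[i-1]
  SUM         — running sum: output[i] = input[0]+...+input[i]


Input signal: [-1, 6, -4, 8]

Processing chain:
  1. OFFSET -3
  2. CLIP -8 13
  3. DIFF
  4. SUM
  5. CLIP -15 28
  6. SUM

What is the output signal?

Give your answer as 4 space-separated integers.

Answer: -4 -1 -8 -3

Derivation:
Input: [-1, 6, -4, 8]
Stage 1 (OFFSET -3): -1+-3=-4, 6+-3=3, -4+-3=-7, 8+-3=5 -> [-4, 3, -7, 5]
Stage 2 (CLIP -8 13): clip(-4,-8,13)=-4, clip(3,-8,13)=3, clip(-7,-8,13)=-7, clip(5,-8,13)=5 -> [-4, 3, -7, 5]
Stage 3 (DIFF): s[0]=-4, 3--4=7, -7-3=-10, 5--7=12 -> [-4, 7, -10, 12]
Stage 4 (SUM): sum[0..0]=-4, sum[0..1]=3, sum[0..2]=-7, sum[0..3]=5 -> [-4, 3, -7, 5]
Stage 5 (CLIP -15 28): clip(-4,-15,28)=-4, clip(3,-15,28)=3, clip(-7,-15,28)=-7, clip(5,-15,28)=5 -> [-4, 3, -7, 5]
Stage 6 (SUM): sum[0..0]=-4, sum[0..1]=-1, sum[0..2]=-8, sum[0..3]=-3 -> [-4, -1, -8, -3]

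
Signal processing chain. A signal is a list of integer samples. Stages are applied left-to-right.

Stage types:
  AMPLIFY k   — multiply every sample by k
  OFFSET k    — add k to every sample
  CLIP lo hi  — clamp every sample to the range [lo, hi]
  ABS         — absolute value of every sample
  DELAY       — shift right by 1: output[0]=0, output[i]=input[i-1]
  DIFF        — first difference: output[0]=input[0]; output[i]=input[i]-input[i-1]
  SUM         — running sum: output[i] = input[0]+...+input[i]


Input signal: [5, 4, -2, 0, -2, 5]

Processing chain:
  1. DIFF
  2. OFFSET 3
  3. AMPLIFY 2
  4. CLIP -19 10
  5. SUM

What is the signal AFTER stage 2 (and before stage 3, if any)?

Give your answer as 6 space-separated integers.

Input: [5, 4, -2, 0, -2, 5]
Stage 1 (DIFF): s[0]=5, 4-5=-1, -2-4=-6, 0--2=2, -2-0=-2, 5--2=7 -> [5, -1, -6, 2, -2, 7]
Stage 2 (OFFSET 3): 5+3=8, -1+3=2, -6+3=-3, 2+3=5, -2+3=1, 7+3=10 -> [8, 2, -3, 5, 1, 10]

Answer: 8 2 -3 5 1 10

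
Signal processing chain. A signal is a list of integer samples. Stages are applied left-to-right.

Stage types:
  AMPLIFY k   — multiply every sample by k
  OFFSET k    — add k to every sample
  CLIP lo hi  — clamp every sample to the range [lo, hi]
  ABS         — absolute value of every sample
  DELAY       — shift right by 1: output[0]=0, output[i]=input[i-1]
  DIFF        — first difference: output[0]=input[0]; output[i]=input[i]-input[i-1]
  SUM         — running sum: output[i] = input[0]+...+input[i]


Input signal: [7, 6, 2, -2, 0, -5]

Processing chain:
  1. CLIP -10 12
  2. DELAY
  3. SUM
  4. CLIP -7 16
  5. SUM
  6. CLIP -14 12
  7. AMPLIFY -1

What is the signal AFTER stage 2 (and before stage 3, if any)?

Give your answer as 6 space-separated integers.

Answer: 0 7 6 2 -2 0

Derivation:
Input: [7, 6, 2, -2, 0, -5]
Stage 1 (CLIP -10 12): clip(7,-10,12)=7, clip(6,-10,12)=6, clip(2,-10,12)=2, clip(-2,-10,12)=-2, clip(0,-10,12)=0, clip(-5,-10,12)=-5 -> [7, 6, 2, -2, 0, -5]
Stage 2 (DELAY): [0, 7, 6, 2, -2, 0] = [0, 7, 6, 2, -2, 0] -> [0, 7, 6, 2, -2, 0]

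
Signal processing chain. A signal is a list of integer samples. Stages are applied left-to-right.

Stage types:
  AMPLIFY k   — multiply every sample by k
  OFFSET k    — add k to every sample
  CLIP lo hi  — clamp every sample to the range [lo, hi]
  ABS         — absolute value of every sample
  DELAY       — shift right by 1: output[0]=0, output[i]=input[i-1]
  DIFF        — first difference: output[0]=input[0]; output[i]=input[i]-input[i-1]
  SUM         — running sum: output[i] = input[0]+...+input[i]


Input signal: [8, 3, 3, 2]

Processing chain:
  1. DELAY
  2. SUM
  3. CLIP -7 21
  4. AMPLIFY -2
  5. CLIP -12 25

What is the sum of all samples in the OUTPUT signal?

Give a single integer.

Input: [8, 3, 3, 2]
Stage 1 (DELAY): [0, 8, 3, 3] = [0, 8, 3, 3] -> [0, 8, 3, 3]
Stage 2 (SUM): sum[0..0]=0, sum[0..1]=8, sum[0..2]=11, sum[0..3]=14 -> [0, 8, 11, 14]
Stage 3 (CLIP -7 21): clip(0,-7,21)=0, clip(8,-7,21)=8, clip(11,-7,21)=11, clip(14,-7,21)=14 -> [0, 8, 11, 14]
Stage 4 (AMPLIFY -2): 0*-2=0, 8*-2=-16, 11*-2=-22, 14*-2=-28 -> [0, -16, -22, -28]
Stage 5 (CLIP -12 25): clip(0,-12,25)=0, clip(-16,-12,25)=-12, clip(-22,-12,25)=-12, clip(-28,-12,25)=-12 -> [0, -12, -12, -12]
Output sum: -36

Answer: -36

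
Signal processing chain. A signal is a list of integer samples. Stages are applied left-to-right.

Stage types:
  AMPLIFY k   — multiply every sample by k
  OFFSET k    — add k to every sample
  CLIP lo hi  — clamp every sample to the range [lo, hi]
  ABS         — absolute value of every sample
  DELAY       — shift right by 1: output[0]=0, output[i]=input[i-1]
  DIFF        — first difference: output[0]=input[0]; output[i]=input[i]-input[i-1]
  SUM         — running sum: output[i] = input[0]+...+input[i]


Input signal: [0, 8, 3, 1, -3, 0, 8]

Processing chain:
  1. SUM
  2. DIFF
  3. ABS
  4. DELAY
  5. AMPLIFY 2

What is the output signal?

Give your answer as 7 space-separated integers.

Answer: 0 0 16 6 2 6 0

Derivation:
Input: [0, 8, 3, 1, -3, 0, 8]
Stage 1 (SUM): sum[0..0]=0, sum[0..1]=8, sum[0..2]=11, sum[0..3]=12, sum[0..4]=9, sum[0..5]=9, sum[0..6]=17 -> [0, 8, 11, 12, 9, 9, 17]
Stage 2 (DIFF): s[0]=0, 8-0=8, 11-8=3, 12-11=1, 9-12=-3, 9-9=0, 17-9=8 -> [0, 8, 3, 1, -3, 0, 8]
Stage 3 (ABS): |0|=0, |8|=8, |3|=3, |1|=1, |-3|=3, |0|=0, |8|=8 -> [0, 8, 3, 1, 3, 0, 8]
Stage 4 (DELAY): [0, 0, 8, 3, 1, 3, 0] = [0, 0, 8, 3, 1, 3, 0] -> [0, 0, 8, 3, 1, 3, 0]
Stage 5 (AMPLIFY 2): 0*2=0, 0*2=0, 8*2=16, 3*2=6, 1*2=2, 3*2=6, 0*2=0 -> [0, 0, 16, 6, 2, 6, 0]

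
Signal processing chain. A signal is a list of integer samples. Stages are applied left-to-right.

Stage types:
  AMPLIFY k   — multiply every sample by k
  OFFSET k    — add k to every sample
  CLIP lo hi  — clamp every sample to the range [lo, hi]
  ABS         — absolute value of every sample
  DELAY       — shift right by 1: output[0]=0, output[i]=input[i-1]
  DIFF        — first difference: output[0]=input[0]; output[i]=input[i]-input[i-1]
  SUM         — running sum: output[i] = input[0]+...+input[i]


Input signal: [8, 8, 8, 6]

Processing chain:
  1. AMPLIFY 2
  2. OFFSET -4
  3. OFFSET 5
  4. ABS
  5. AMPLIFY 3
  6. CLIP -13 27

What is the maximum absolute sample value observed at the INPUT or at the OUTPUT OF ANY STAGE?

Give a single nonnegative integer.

Answer: 51

Derivation:
Input: [8, 8, 8, 6] (max |s|=8)
Stage 1 (AMPLIFY 2): 8*2=16, 8*2=16, 8*2=16, 6*2=12 -> [16, 16, 16, 12] (max |s|=16)
Stage 2 (OFFSET -4): 16+-4=12, 16+-4=12, 16+-4=12, 12+-4=8 -> [12, 12, 12, 8] (max |s|=12)
Stage 3 (OFFSET 5): 12+5=17, 12+5=17, 12+5=17, 8+5=13 -> [17, 17, 17, 13] (max |s|=17)
Stage 4 (ABS): |17|=17, |17|=17, |17|=17, |13|=13 -> [17, 17, 17, 13] (max |s|=17)
Stage 5 (AMPLIFY 3): 17*3=51, 17*3=51, 17*3=51, 13*3=39 -> [51, 51, 51, 39] (max |s|=51)
Stage 6 (CLIP -13 27): clip(51,-13,27)=27, clip(51,-13,27)=27, clip(51,-13,27)=27, clip(39,-13,27)=27 -> [27, 27, 27, 27] (max |s|=27)
Overall max amplitude: 51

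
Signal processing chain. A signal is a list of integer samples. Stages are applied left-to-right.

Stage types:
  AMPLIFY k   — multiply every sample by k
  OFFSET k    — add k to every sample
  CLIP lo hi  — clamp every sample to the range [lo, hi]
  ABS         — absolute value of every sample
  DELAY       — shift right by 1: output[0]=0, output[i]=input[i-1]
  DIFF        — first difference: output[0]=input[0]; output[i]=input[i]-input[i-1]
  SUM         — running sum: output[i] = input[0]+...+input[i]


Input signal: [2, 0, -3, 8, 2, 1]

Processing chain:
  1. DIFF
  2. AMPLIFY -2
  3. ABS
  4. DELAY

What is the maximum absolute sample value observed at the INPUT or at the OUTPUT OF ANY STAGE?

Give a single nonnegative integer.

Answer: 22

Derivation:
Input: [2, 0, -3, 8, 2, 1] (max |s|=8)
Stage 1 (DIFF): s[0]=2, 0-2=-2, -3-0=-3, 8--3=11, 2-8=-6, 1-2=-1 -> [2, -2, -3, 11, -6, -1] (max |s|=11)
Stage 2 (AMPLIFY -2): 2*-2=-4, -2*-2=4, -3*-2=6, 11*-2=-22, -6*-2=12, -1*-2=2 -> [-4, 4, 6, -22, 12, 2] (max |s|=22)
Stage 3 (ABS): |-4|=4, |4|=4, |6|=6, |-22|=22, |12|=12, |2|=2 -> [4, 4, 6, 22, 12, 2] (max |s|=22)
Stage 4 (DELAY): [0, 4, 4, 6, 22, 12] = [0, 4, 4, 6, 22, 12] -> [0, 4, 4, 6, 22, 12] (max |s|=22)
Overall max amplitude: 22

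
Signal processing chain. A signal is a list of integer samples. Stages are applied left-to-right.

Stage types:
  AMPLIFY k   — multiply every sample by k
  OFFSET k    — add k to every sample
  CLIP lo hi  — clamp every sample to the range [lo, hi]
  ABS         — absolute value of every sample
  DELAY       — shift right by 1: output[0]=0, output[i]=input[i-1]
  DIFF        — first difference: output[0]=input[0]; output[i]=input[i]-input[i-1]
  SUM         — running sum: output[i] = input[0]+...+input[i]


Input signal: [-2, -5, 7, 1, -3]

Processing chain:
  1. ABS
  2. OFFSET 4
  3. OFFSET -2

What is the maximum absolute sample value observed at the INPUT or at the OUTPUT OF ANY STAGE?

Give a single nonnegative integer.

Input: [-2, -5, 7, 1, -3] (max |s|=7)
Stage 1 (ABS): |-2|=2, |-5|=5, |7|=7, |1|=1, |-3|=3 -> [2, 5, 7, 1, 3] (max |s|=7)
Stage 2 (OFFSET 4): 2+4=6, 5+4=9, 7+4=11, 1+4=5, 3+4=7 -> [6, 9, 11, 5, 7] (max |s|=11)
Stage 3 (OFFSET -2): 6+-2=4, 9+-2=7, 11+-2=9, 5+-2=3, 7+-2=5 -> [4, 7, 9, 3, 5] (max |s|=9)
Overall max amplitude: 11

Answer: 11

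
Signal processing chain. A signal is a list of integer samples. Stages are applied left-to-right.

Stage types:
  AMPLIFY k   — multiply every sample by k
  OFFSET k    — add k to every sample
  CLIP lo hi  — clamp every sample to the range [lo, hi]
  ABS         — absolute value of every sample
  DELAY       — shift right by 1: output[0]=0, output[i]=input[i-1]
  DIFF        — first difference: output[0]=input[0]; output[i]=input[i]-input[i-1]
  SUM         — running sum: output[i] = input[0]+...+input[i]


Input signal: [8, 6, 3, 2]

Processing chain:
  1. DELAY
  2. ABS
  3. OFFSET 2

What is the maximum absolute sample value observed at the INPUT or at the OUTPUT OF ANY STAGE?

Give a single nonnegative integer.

Answer: 10

Derivation:
Input: [8, 6, 3, 2] (max |s|=8)
Stage 1 (DELAY): [0, 8, 6, 3] = [0, 8, 6, 3] -> [0, 8, 6, 3] (max |s|=8)
Stage 2 (ABS): |0|=0, |8|=8, |6|=6, |3|=3 -> [0, 8, 6, 3] (max |s|=8)
Stage 3 (OFFSET 2): 0+2=2, 8+2=10, 6+2=8, 3+2=5 -> [2, 10, 8, 5] (max |s|=10)
Overall max amplitude: 10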